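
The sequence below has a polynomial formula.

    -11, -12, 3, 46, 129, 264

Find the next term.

Δ: -1, 15, 43, 83, 135
Δ²: 16, 28, 40, 52
Δ³: 12, 12, 12
The third differences are constant (12).
52 + 12 = 64;  135 + 64 = 199;  264 + 199 = 463

463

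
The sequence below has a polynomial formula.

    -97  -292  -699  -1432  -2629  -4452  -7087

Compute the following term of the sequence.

-195, -407, -733, -1197, -1823, -2635
-212, -326, -464, -626, -812
-114, -138, -162, -186
-24, -24, -24
Constant fourth difference = -24, so extend:
-186 − 24 = -210;  -812 − 210 = -1022;  -2635 − 1022 = -3657;  -7087 − 3657 = -10744

-10744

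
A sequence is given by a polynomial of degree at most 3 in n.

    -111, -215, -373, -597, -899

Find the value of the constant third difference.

-12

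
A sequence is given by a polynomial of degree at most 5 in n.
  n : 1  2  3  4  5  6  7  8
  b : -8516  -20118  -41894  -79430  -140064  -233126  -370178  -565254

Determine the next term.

Δ: -11602, -21776, -37536, -60634, -93062, -137052, -195076
Δ²: -10174, -15760, -23098, -32428, -43990, -58024
Δ³: -5586, -7338, -9330, -11562, -14034
Δ⁴: -1752, -1992, -2232, -2472
Δ⁵: -240, -240, -240
The fifth differences are constant (-240).
-2472 − 240 = -2712;  -14034 − 2712 = -16746;  -58024 − 16746 = -74770;  -195076 − 74770 = -269846;  -565254 − 269846 = -835100

-835100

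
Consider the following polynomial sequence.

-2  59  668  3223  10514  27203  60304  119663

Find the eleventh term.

61, 609, 2555, 7291, 16689, 33101, 59359
548, 1946, 4736, 9398, 16412, 26258
1398, 2790, 4662, 7014, 9846
1392, 1872, 2352, 2832
480, 480, 480
The fifth differences are constant (480).
2832 + 480 = 3312;  9846 + 3312 = 13158;  26258 + 13158 = 39416;  59359 + 39416 = 98775;  119663 + 98775 = 218438
3312 + 480 = 3792;  13158 + 3792 = 16950;  39416 + 16950 = 56366;  98775 + 56366 = 155141;  218438 + 155141 = 373579
3792 + 480 = 4272;  16950 + 4272 = 21222;  56366 + 21222 = 77588;  155141 + 77588 = 232729;  373579 + 232729 = 606308

606308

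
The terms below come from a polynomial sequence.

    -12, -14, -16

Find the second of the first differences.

-2

Δ: -2, -2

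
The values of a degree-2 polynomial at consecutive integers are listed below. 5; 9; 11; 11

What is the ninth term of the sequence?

Δ: 4 , 2 , 0
Δ²: -2 , -2
Constant second difference = -2, so extend:
0 − 2 = -2;  11 − 2 = 9
-2 − 2 = -4;  9 − 4 = 5
-4 − 2 = -6;  5 − 6 = -1
-6 − 2 = -8;  -1 − 8 = -9
-8 − 2 = -10;  -9 − 10 = -19

-19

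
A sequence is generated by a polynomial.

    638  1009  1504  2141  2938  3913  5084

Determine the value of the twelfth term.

D1: 371, 495, 637, 797, 975, 1171
D2: 124, 142, 160, 178, 196
D3: 18, 18, 18, 18
Third differences constant at 18.
196 + 18 = 214;  1171 + 214 = 1385;  5084 + 1385 = 6469
214 + 18 = 232;  1385 + 232 = 1617;  6469 + 1617 = 8086
232 + 18 = 250;  1617 + 250 = 1867;  8086 + 1867 = 9953
250 + 18 = 268;  1867 + 268 = 2135;  9953 + 2135 = 12088
268 + 18 = 286;  2135 + 286 = 2421;  12088 + 2421 = 14509

14509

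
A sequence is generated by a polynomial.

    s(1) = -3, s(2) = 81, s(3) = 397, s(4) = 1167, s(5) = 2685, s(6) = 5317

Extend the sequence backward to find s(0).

-5

Δ: 84, 316, 770, 1518, 2632
Δ²: 232, 454, 748, 1114
Δ³: 222, 294, 366
Δ⁴: 72, 72
The fourth differences are constant at 72.
Work back: 222 − 72 = 150;  232 − 150 = 82;  84 − 82 = 2;  -3 − 2 = -5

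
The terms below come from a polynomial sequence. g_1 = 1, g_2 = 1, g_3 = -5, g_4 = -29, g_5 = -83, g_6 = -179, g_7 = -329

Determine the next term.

-545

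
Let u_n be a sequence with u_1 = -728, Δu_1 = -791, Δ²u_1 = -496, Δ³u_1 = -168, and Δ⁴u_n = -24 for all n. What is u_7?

-16634

Build the table forward from the leading diagonal:
Δ⁴: -24, -24, -24, -24, -24, -24, -24
Δ³: -168, -192, -216, -240, -264, -288, -312
Δ²: -496, -664, -856, -1072, -1312, -1576, -1864
Δ: -791, -1287, -1951, -2807, -3879, -5191, -6767
u: -728, -1519, -2806, -4757, -7564, -11443, -16634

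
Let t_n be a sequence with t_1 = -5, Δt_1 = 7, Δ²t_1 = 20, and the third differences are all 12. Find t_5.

Build the table forward from the leading diagonal:
Δ³: 12  12  12  12  12
Δ²: 20  32  44  56  68
Δ: 7  27  59  103  159
t: -5  2  29  88  191

191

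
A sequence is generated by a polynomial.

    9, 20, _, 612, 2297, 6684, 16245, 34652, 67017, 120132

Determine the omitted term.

117

Using the last 7 terms:
D1: 1685  4387  9561  18407  32365  53115
D2: 2702  5174  8846  13958  20750
D3: 2472  3672  5112  6792
D4: 1200  1440  1680
D5: 240  240
Constant fifth difference = 240.
Extend backward: 1200 − 240 = 960;  2472 − 960 = 1512;  2702 − 1512 = 1190;  1685 − 1190 = 495;  612 − 495 = 117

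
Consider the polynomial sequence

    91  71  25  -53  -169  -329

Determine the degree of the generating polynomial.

3

-20, -46, -78, -116, -160
-26, -32, -38, -44
-6, -6, -6
The third differences are constant, so the polynomial has degree 3.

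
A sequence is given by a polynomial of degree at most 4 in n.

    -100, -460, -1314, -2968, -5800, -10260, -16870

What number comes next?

First differences: -360 , -854 , -1654 , -2832 , -4460 , -6610
Second differences: -494 , -800 , -1178 , -1628 , -2150
Third differences: -306 , -378 , -450 , -522
Fourth differences: -72 , -72 , -72
Fourth differences constant at -72.
-522 − 72 = -594;  -2150 − 594 = -2744;  -6610 − 2744 = -9354;  -16870 − 9354 = -26224

-26224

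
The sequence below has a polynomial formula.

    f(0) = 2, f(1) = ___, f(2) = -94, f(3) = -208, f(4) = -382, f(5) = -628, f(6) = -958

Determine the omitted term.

Using the last 5 terms:
First differences: -114, -174, -246, -330
Second differences: -60, -72, -84
Third differences: -12, -12
Constant third difference = -12.
Extend backward: -60 + 12 = -48;  -114 + 48 = -66;  -94 + 66 = -28

-28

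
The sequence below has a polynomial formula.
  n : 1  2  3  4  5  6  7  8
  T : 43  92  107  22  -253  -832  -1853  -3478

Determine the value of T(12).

-20098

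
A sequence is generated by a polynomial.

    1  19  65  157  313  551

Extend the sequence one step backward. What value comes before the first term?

Δ: 18  46  92  156  238
Δ²: 28  46  64  82
Δ³: 18  18  18
The third differences are constant at 18.
Work back: 28 − 18 = 10;  18 − 10 = 8;  1 − 8 = -7

-7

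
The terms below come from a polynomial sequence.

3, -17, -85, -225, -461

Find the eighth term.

-1985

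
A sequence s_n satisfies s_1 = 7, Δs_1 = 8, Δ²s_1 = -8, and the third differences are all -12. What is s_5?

-57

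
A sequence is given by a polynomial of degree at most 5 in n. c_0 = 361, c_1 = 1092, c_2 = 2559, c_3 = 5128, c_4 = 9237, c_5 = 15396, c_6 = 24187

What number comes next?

731 , 1467 , 2569 , 4109 , 6159 , 8791
736 , 1102 , 1540 , 2050 , 2632
366 , 438 , 510 , 582
72 , 72 , 72
The fourth differences are constant (72).
582 + 72 = 654;  2632 + 654 = 3286;  8791 + 3286 = 12077;  24187 + 12077 = 36264

36264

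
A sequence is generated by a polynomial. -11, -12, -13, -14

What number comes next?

D1: -1, -1, -1
The first differences are constant (-1).
-14 − 1 = -15

-15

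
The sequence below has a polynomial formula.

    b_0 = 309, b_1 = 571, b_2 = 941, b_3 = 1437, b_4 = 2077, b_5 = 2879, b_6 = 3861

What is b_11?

12101

262 , 370 , 496 , 640 , 802 , 982
108 , 126 , 144 , 162 , 180
18 , 18 , 18 , 18
Constant third difference = 18, so extend:
180 + 18 = 198;  982 + 198 = 1180;  3861 + 1180 = 5041
198 + 18 = 216;  1180 + 216 = 1396;  5041 + 1396 = 6437
216 + 18 = 234;  1396 + 234 = 1630;  6437 + 1630 = 8067
234 + 18 = 252;  1630 + 252 = 1882;  8067 + 1882 = 9949
252 + 18 = 270;  1882 + 270 = 2152;  9949 + 2152 = 12101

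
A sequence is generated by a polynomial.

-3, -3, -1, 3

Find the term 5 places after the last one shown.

53

First differences: 0, 2, 4
Second differences: 2, 2
The second differences are constant (2).
4 + 2 = 6;  3 + 6 = 9
6 + 2 = 8;  9 + 8 = 17
8 + 2 = 10;  17 + 10 = 27
10 + 2 = 12;  27 + 12 = 39
12 + 2 = 14;  39 + 14 = 53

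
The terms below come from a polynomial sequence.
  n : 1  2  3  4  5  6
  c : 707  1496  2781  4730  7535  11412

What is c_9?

31995

Δ: 789, 1285, 1949, 2805, 3877
Δ²: 496, 664, 856, 1072
Δ³: 168, 192, 216
Δ⁴: 24, 24
Fourth differences constant at 24.
216 + 24 = 240;  1072 + 240 = 1312;  3877 + 1312 = 5189;  11412 + 5189 = 16601
240 + 24 = 264;  1312 + 264 = 1576;  5189 + 1576 = 6765;  16601 + 6765 = 23366
264 + 24 = 288;  1576 + 288 = 1864;  6765 + 1864 = 8629;  23366 + 8629 = 31995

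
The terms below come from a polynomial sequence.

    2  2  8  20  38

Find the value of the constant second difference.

6

D1: 0, 6, 12, 18
D2: 6, 6, 6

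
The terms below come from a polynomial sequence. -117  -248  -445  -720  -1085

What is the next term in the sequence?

-1552

D1: -131, -197, -275, -365
D2: -66, -78, -90
D3: -12, -12
Constant third difference = -12, so extend:
-90 − 12 = -102;  -365 − 102 = -467;  -1085 − 467 = -1552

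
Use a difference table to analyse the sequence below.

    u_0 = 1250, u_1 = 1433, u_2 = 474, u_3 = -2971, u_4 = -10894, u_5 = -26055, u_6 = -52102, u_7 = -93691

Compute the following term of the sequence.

-156606

Δ: 183, -959, -3445, -7923, -15161, -26047, -41589
Δ²: -1142, -2486, -4478, -7238, -10886, -15542
Δ³: -1344, -1992, -2760, -3648, -4656
Δ⁴: -648, -768, -888, -1008
Δ⁵: -120, -120, -120
Constant fifth difference = -120, so extend:
-1008 − 120 = -1128;  -4656 − 1128 = -5784;  -15542 − 5784 = -21326;  -41589 − 21326 = -62915;  -93691 − 62915 = -156606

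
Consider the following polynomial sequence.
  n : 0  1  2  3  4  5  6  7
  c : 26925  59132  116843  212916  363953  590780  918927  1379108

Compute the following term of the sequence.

2007701

32207, 57711, 96073, 151037, 226827, 328147, 460181
25504, 38362, 54964, 75790, 101320, 132034
12858, 16602, 20826, 25530, 30714
3744, 4224, 4704, 5184
480, 480, 480
Constant fifth difference = 480, so extend:
5184 + 480 = 5664;  30714 + 5664 = 36378;  132034 + 36378 = 168412;  460181 + 168412 = 628593;  1379108 + 628593 = 2007701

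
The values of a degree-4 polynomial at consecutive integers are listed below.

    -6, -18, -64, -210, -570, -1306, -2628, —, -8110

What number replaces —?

Using the first 7 terms:
First differences: -12  -46  -146  -360  -736  -1322
Second differences: -34  -100  -214  -376  -586
Third differences: -66  -114  -162  -210
Fourth differences: -48  -48  -48
Constant fourth difference = -48.
Extend forward: -210 − 48 = -258;  -586 − 258 = -844;  -1322 − 844 = -2166;  -2628 − 2166 = -4794

-4794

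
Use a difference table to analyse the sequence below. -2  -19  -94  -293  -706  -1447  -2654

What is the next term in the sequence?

First differences: -17 , -75 , -199 , -413 , -741 , -1207
Second differences: -58 , -124 , -214 , -328 , -466
Third differences: -66 , -90 , -114 , -138
Fourth differences: -24 , -24 , -24
Constant fourth difference = -24, so extend:
-138 − 24 = -162;  -466 − 162 = -628;  -1207 − 628 = -1835;  -2654 − 1835 = -4489

-4489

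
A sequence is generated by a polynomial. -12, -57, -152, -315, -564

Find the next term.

-917

First differences: -45 , -95 , -163 , -249
Second differences: -50 , -68 , -86
Third differences: -18 , -18
The third differences are constant (-18).
-86 − 18 = -104;  -249 − 104 = -353;  -564 − 353 = -917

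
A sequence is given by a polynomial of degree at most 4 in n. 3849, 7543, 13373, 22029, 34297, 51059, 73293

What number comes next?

D1: 3694, 5830, 8656, 12268, 16762, 22234
D2: 2136, 2826, 3612, 4494, 5472
D3: 690, 786, 882, 978
D4: 96, 96, 96
Fourth differences constant at 96.
978 + 96 = 1074;  5472 + 1074 = 6546;  22234 + 6546 = 28780;  73293 + 28780 = 102073

102073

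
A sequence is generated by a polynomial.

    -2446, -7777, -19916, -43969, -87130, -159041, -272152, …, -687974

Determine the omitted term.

Using the first 7 terms:
First differences: -5331  -12139  -24053  -43161  -71911  -113111
Second differences: -6808  -11914  -19108  -28750  -41200
Third differences: -5106  -7194  -9642  -12450
Fourth differences: -2088  -2448  -2808
Fifth differences: -360  -360
Constant fifth difference = -360.
Extend forward: -2808 − 360 = -3168;  -12450 − 3168 = -15618;  -41200 − 15618 = -56818;  -113111 − 56818 = -169929;  -272152 − 169929 = -442081

-442081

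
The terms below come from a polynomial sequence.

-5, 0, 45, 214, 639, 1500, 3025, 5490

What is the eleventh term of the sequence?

D1: 5  45  169  425  861  1525  2465
D2: 40  124  256  436  664  940
D3: 84  132  180  228  276
D4: 48  48  48  48
Fourth differences constant at 48.
276 + 48 = 324;  940 + 324 = 1264;  2465 + 1264 = 3729;  5490 + 3729 = 9219
324 + 48 = 372;  1264 + 372 = 1636;  3729 + 1636 = 5365;  9219 + 5365 = 14584
372 + 48 = 420;  1636 + 420 = 2056;  5365 + 2056 = 7421;  14584 + 7421 = 22005

22005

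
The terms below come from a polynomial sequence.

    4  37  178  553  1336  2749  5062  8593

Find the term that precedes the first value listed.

1

First differences: 33  141  375  783  1413  2313  3531
Second differences: 108  234  408  630  900  1218
Third differences: 126  174  222  270  318
Fourth differences: 48  48  48  48
The fourth differences are constant at 48.
Work back: 126 − 48 = 78;  108 − 78 = 30;  33 − 30 = 3;  4 − 3 = 1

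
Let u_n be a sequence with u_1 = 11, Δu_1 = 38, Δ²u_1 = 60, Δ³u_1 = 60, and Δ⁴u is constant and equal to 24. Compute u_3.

Build the table forward from the leading diagonal:
Δ⁴: 24  24  24
Δ³: 60  84  108
Δ²: 60  120  204
Δ: 38  98  218
u: 11  49  147

147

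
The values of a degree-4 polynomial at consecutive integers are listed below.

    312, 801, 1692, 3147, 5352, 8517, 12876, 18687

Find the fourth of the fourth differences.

D1: 489, 891, 1455, 2205, 3165, 4359, 5811
D2: 402, 564, 750, 960, 1194, 1452
D3: 162, 186, 210, 234, 258
D4: 24, 24, 24, 24

24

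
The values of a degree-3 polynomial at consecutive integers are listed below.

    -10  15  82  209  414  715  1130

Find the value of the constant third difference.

18

D1: 25, 67, 127, 205, 301, 415
D2: 42, 60, 78, 96, 114
D3: 18, 18, 18, 18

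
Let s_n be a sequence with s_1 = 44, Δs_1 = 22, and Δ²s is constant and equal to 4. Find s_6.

194

Build the table forward from the leading diagonal:
D2: 4, 4, 4, 4, 4, 4
D1: 22, 26, 30, 34, 38, 42
s: 44, 66, 92, 122, 156, 194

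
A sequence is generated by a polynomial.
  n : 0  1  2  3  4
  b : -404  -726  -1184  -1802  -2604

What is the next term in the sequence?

-3614

-322, -458, -618, -802
-136, -160, -184
-24, -24
Constant third difference = -24, so extend:
-184 − 24 = -208;  -802 − 208 = -1010;  -2604 − 1010 = -3614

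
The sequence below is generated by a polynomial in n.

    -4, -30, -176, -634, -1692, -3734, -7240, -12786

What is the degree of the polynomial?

D1: -26, -146, -458, -1058, -2042, -3506, -5546
D2: -120, -312, -600, -984, -1464, -2040
D3: -192, -288, -384, -480, -576
D4: -96, -96, -96, -96
The fourth differences are constant, so the polynomial has degree 4.

4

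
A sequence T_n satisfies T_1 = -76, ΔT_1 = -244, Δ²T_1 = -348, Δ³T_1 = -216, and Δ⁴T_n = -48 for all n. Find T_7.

-11800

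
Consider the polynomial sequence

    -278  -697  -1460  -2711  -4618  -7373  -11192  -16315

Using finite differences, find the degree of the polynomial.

4

Δ: -419, -763, -1251, -1907, -2755, -3819, -5123
Δ²: -344, -488, -656, -848, -1064, -1304
Δ³: -144, -168, -192, -216, -240
Δ⁴: -24, -24, -24, -24
The fourth differences are constant, so the polynomial has degree 4.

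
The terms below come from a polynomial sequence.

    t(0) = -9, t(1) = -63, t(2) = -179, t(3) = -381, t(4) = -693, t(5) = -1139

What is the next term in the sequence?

-1743

-54, -116, -202, -312, -446
-62, -86, -110, -134
-24, -24, -24
Constant third difference = -24, so extend:
-134 − 24 = -158;  -446 − 158 = -604;  -1139 − 604 = -1743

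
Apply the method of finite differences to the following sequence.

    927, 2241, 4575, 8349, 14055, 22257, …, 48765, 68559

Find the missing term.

33591

Using the first 6 terms:
First differences: 1314  2334  3774  5706  8202
Second differences: 1020  1440  1932  2496
Third differences: 420  492  564
Fourth differences: 72  72
Constant fourth difference = 72.
Extend forward: 564 + 72 = 636;  2496 + 636 = 3132;  8202 + 3132 = 11334;  22257 + 11334 = 33591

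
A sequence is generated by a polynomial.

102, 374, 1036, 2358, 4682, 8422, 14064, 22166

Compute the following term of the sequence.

33358

D1: 272, 662, 1322, 2324, 3740, 5642, 8102
D2: 390, 660, 1002, 1416, 1902, 2460
D3: 270, 342, 414, 486, 558
D4: 72, 72, 72, 72
The fourth differences are constant (72).
558 + 72 = 630;  2460 + 630 = 3090;  8102 + 3090 = 11192;  22166 + 11192 = 33358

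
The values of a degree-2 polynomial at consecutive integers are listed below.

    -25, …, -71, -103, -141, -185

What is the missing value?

-45

Using the last 4 terms:
D1: -32  -38  -44
D2: -6  -6
Constant second difference = -6.
Extend backward: -32 + 6 = -26;  -71 + 26 = -45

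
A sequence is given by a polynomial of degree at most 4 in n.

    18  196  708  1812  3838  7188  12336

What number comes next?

19828

Δ: 178 , 512 , 1104 , 2026 , 3350 , 5148
Δ²: 334 , 592 , 922 , 1324 , 1798
Δ³: 258 , 330 , 402 , 474
Δ⁴: 72 , 72 , 72
Constant fourth difference = 72, so extend:
474 + 72 = 546;  1798 + 546 = 2344;  5148 + 2344 = 7492;  12336 + 7492 = 19828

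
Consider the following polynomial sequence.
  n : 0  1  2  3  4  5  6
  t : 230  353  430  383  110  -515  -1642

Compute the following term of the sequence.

-3445

Δ: 123, 77, -47, -273, -625, -1127
Δ²: -46, -124, -226, -352, -502
Δ³: -78, -102, -126, -150
Δ⁴: -24, -24, -24
The fourth differences are constant (-24).
-150 − 24 = -174;  -502 − 174 = -676;  -1127 − 676 = -1803;  -1642 − 1803 = -3445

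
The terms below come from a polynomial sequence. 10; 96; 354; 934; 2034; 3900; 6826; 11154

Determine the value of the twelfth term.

51006

Δ: 86 , 258 , 580 , 1100 , 1866 , 2926 , 4328
Δ²: 172 , 322 , 520 , 766 , 1060 , 1402
Δ³: 150 , 198 , 246 , 294 , 342
Δ⁴: 48 , 48 , 48 , 48
Fourth differences constant at 48.
342 + 48 = 390;  1402 + 390 = 1792;  4328 + 1792 = 6120;  11154 + 6120 = 17274
390 + 48 = 438;  1792 + 438 = 2230;  6120 + 2230 = 8350;  17274 + 8350 = 25624
438 + 48 = 486;  2230 + 486 = 2716;  8350 + 2716 = 11066;  25624 + 11066 = 36690
486 + 48 = 534;  2716 + 534 = 3250;  11066 + 3250 = 14316;  36690 + 14316 = 51006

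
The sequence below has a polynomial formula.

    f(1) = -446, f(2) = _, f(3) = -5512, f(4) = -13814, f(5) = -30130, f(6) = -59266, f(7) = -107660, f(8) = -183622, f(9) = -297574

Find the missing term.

-1810

Using the last 7 terms:
D1: -8302, -16316, -29136, -48394, -75962, -113952
D2: -8014, -12820, -19258, -27568, -37990
D3: -4806, -6438, -8310, -10422
D4: -1632, -1872, -2112
D5: -240, -240
Constant fifth difference = -240.
Extend backward: -1632 + 240 = -1392;  -4806 + 1392 = -3414;  -8014 + 3414 = -4600;  -8302 + 4600 = -3702;  -5512 + 3702 = -1810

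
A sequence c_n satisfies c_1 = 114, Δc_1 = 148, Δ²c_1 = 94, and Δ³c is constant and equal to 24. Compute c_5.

1366

Build the table forward from the leading diagonal:
Third differences: 24  24  24  24  24
Second differences: 94  118  142  166  190
First differences: 148  242  360  502  668
c: 114  262  504  864  1366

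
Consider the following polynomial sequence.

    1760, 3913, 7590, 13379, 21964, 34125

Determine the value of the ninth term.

D1: 2153, 3677, 5789, 8585, 12161
D2: 1524, 2112, 2796, 3576
D3: 588, 684, 780
D4: 96, 96
Constant fourth difference = 96, so extend:
780 + 96 = 876;  3576 + 876 = 4452;  12161 + 4452 = 16613;  34125 + 16613 = 50738
876 + 96 = 972;  4452 + 972 = 5424;  16613 + 5424 = 22037;  50738 + 22037 = 72775
972 + 96 = 1068;  5424 + 1068 = 6492;  22037 + 6492 = 28529;  72775 + 28529 = 101304

101304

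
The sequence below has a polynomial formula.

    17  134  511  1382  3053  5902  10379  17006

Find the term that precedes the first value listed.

D1: 117, 377, 871, 1671, 2849, 4477, 6627
D2: 260, 494, 800, 1178, 1628, 2150
D3: 234, 306, 378, 450, 522
D4: 72, 72, 72, 72
The fourth differences are constant at 72.
Work back: 234 − 72 = 162;  260 − 162 = 98;  117 − 98 = 19;  17 − 19 = -2

-2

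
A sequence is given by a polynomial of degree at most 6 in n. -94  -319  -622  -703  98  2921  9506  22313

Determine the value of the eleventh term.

First differences: -225 , -303 , -81 , 801 , 2823 , 6585 , 12807
Second differences: -78 , 222 , 882 , 2022 , 3762 , 6222
Third differences: 300 , 660 , 1140 , 1740 , 2460
Fourth differences: 360 , 480 , 600 , 720
Fifth differences: 120 , 120 , 120
Constant fifth difference = 120, so extend:
720 + 120 = 840;  2460 + 840 = 3300;  6222 + 3300 = 9522;  12807 + 9522 = 22329;  22313 + 22329 = 44642
840 + 120 = 960;  3300 + 960 = 4260;  9522 + 4260 = 13782;  22329 + 13782 = 36111;  44642 + 36111 = 80753
960 + 120 = 1080;  4260 + 1080 = 5340;  13782 + 5340 = 19122;  36111 + 19122 = 55233;  80753 + 55233 = 135986

135986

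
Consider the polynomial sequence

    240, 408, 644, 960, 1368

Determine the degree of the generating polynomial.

3

D1: 168, 236, 316, 408
D2: 68, 80, 92
D3: 12, 12
The third differences are constant, so the polynomial has degree 3.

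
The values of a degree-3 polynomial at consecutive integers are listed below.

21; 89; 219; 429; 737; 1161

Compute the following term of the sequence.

1719

D1: 68, 130, 210, 308, 424
D2: 62, 80, 98, 116
D3: 18, 18, 18
Third differences constant at 18.
116 + 18 = 134;  424 + 134 = 558;  1161 + 558 = 1719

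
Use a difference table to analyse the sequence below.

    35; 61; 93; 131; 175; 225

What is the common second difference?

Δ: 26, 32, 38, 44, 50
Δ²: 6, 6, 6, 6

6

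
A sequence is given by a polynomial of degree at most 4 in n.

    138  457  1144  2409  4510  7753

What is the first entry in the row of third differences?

Δ: 319, 687, 1265, 2101, 3243
Δ²: 368, 578, 836, 1142
Δ³: 210, 258, 306
Δ⁴: 48, 48

210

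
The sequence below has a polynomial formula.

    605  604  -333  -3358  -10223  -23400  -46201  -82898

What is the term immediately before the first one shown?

D1: -1, -937, -3025, -6865, -13177, -22801, -36697
D2: -936, -2088, -3840, -6312, -9624, -13896
D3: -1152, -1752, -2472, -3312, -4272
D4: -600, -720, -840, -960
D5: -120, -120, -120
The fifth differences are constant at -120.
Work back: -600 + 120 = -480;  -1152 + 480 = -672;  -936 + 672 = -264;  -1 + 264 = 263;  605 − 263 = 342

342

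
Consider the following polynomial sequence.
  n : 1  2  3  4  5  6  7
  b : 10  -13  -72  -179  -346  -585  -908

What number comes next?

-1327

First differences: -23, -59, -107, -167, -239, -323
Second differences: -36, -48, -60, -72, -84
Third differences: -12, -12, -12, -12
Third differences constant at -12.
-84 − 12 = -96;  -323 − 96 = -419;  -908 − 419 = -1327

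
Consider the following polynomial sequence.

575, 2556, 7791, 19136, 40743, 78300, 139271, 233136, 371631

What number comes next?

568988

Δ: 1981 , 5235 , 11345 , 21607 , 37557 , 60971 , 93865 , 138495
Δ²: 3254 , 6110 , 10262 , 15950 , 23414 , 32894 , 44630
Δ³: 2856 , 4152 , 5688 , 7464 , 9480 , 11736
Δ⁴: 1296 , 1536 , 1776 , 2016 , 2256
Δ⁵: 240 , 240 , 240 , 240
The fifth differences are constant (240).
2256 + 240 = 2496;  11736 + 2496 = 14232;  44630 + 14232 = 58862;  138495 + 58862 = 197357;  371631 + 197357 = 568988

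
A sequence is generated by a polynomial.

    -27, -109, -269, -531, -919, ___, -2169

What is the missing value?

Using the first 5 terms:
D1: -82, -160, -262, -388
D2: -78, -102, -126
D3: -24, -24
Constant third difference = -24.
Extend forward: -126 − 24 = -150;  -388 − 150 = -538;  -919 − 538 = -1457

-1457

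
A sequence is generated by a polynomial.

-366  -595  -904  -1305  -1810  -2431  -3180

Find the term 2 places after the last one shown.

-5110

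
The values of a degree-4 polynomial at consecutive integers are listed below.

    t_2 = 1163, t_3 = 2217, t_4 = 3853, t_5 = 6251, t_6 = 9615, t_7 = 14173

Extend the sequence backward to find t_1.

535

First differences: 1054  1636  2398  3364  4558
Second differences: 582  762  966  1194
Third differences: 180  204  228
Fourth differences: 24  24
The fourth differences are constant at 24.
Work back: 180 − 24 = 156;  582 − 156 = 426;  1054 − 426 = 628;  1163 − 628 = 535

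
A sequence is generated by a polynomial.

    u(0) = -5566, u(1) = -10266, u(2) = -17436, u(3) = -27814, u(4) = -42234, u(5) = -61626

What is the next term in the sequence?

First differences: -4700, -7170, -10378, -14420, -19392
Second differences: -2470, -3208, -4042, -4972
Third differences: -738, -834, -930
Fourth differences: -96, -96
Fourth differences constant at -96.
-930 − 96 = -1026;  -4972 − 1026 = -5998;  -19392 − 5998 = -25390;  -61626 − 25390 = -87016

-87016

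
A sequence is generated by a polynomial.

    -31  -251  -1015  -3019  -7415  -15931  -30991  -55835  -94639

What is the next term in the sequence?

-152635

First differences: -220 , -764 , -2004 , -4396 , -8516 , -15060 , -24844 , -38804
Second differences: -544 , -1240 , -2392 , -4120 , -6544 , -9784 , -13960
Third differences: -696 , -1152 , -1728 , -2424 , -3240 , -4176
Fourth differences: -456 , -576 , -696 , -816 , -936
Fifth differences: -120 , -120 , -120 , -120
Constant fifth difference = -120, so extend:
-936 − 120 = -1056;  -4176 − 1056 = -5232;  -13960 − 5232 = -19192;  -38804 − 19192 = -57996;  -94639 − 57996 = -152635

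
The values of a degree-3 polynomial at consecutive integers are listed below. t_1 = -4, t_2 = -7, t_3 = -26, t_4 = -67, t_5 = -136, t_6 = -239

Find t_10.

-1111

-3 , -19 , -41 , -69 , -103
-16 , -22 , -28 , -34
-6 , -6 , -6
The third differences are constant (-6).
-34 − 6 = -40;  -103 − 40 = -143;  -239 − 143 = -382
-40 − 6 = -46;  -143 − 46 = -189;  -382 − 189 = -571
-46 − 6 = -52;  -189 − 52 = -241;  -571 − 241 = -812
-52 − 6 = -58;  -241 − 58 = -299;  -812 − 299 = -1111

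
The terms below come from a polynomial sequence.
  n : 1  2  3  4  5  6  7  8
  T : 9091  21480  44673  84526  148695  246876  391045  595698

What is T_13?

12389 , 23193 , 39853 , 64169 , 98181 , 144169 , 204653
10804 , 16660 , 24316 , 34012 , 45988 , 60484
5856 , 7656 , 9696 , 11976 , 14496
1800 , 2040 , 2280 , 2520
240 , 240 , 240
The fifth differences are constant (240).
2520 + 240 = 2760;  14496 + 2760 = 17256;  60484 + 17256 = 77740;  204653 + 77740 = 282393;  595698 + 282393 = 878091
2760 + 240 = 3000;  17256 + 3000 = 20256;  77740 + 20256 = 97996;  282393 + 97996 = 380389;  878091 + 380389 = 1258480
3000 + 240 = 3240;  20256 + 3240 = 23496;  97996 + 23496 = 121492;  380389 + 121492 = 501881;  1258480 + 501881 = 1760361
3240 + 240 = 3480;  23496 + 3480 = 26976;  121492 + 26976 = 148468;  501881 + 148468 = 650349;  1760361 + 650349 = 2410710
3480 + 240 = 3720;  26976 + 3720 = 30696;  148468 + 30696 = 179164;  650349 + 179164 = 829513;  2410710 + 829513 = 3240223

3240223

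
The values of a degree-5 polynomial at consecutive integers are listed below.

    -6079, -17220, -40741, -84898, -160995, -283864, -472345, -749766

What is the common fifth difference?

-480

First differences: -11141, -23521, -44157, -76097, -122869, -188481, -277421
Second differences: -12380, -20636, -31940, -46772, -65612, -88940
Third differences: -8256, -11304, -14832, -18840, -23328
Fourth differences: -3048, -3528, -4008, -4488
Fifth differences: -480, -480, -480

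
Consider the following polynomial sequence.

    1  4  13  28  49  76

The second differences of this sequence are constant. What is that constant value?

6

First differences: 3, 9, 15, 21, 27
Second differences: 6, 6, 6, 6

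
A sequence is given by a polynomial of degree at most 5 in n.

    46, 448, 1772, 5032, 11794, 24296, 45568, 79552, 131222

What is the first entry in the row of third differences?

First differences: 402, 1324, 3260, 6762, 12502, 21272, 33984, 51670
Second differences: 922, 1936, 3502, 5740, 8770, 12712, 17686
Third differences: 1014, 1566, 2238, 3030, 3942, 4974
Fourth differences: 552, 672, 792, 912, 1032
Fifth differences: 120, 120, 120, 120

1014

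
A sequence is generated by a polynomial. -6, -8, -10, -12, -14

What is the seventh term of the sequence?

-18

First differences: -2, -2, -2, -2
The first differences are constant (-2).
-14 − 2 = -16
-16 − 2 = -18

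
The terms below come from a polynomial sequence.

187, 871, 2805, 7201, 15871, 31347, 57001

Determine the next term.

97165

First differences: 684  1934  4396  8670  15476  25654
Second differences: 1250  2462  4274  6806  10178
Third differences: 1212  1812  2532  3372
Fourth differences: 600  720  840
Fifth differences: 120  120
Fifth differences constant at 120.
840 + 120 = 960;  3372 + 960 = 4332;  10178 + 4332 = 14510;  25654 + 14510 = 40164;  57001 + 40164 = 97165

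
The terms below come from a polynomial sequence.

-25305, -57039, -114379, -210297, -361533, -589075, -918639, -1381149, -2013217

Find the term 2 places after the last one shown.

-3963795

D1: -31734, -57340, -95918, -151236, -227542, -329564, -462510, -632068
D2: -25606, -38578, -55318, -76306, -102022, -132946, -169558
D3: -12972, -16740, -20988, -25716, -30924, -36612
D4: -3768, -4248, -4728, -5208, -5688
D5: -480, -480, -480, -480
Fifth differences constant at -480.
-5688 − 480 = -6168;  -36612 − 6168 = -42780;  -169558 − 42780 = -212338;  -632068 − 212338 = -844406;  -2013217 − 844406 = -2857623
-6168 − 480 = -6648;  -42780 − 6648 = -49428;  -212338 − 49428 = -261766;  -844406 − 261766 = -1106172;  -2857623 − 1106172 = -3963795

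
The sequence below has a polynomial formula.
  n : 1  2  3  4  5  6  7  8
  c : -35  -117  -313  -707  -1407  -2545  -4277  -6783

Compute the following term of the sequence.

-10267

D1: -82 , -196 , -394 , -700 , -1138 , -1732 , -2506
D2: -114 , -198 , -306 , -438 , -594 , -774
D3: -84 , -108 , -132 , -156 , -180
D4: -24 , -24 , -24 , -24
Constant fourth difference = -24, so extend:
-180 − 24 = -204;  -774 − 204 = -978;  -2506 − 978 = -3484;  -6783 − 3484 = -10267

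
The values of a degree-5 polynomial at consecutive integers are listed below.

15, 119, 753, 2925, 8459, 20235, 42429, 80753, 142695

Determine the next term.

237759

D1: 104 , 634 , 2172 , 5534 , 11776 , 22194 , 38324 , 61942
D2: 530 , 1538 , 3362 , 6242 , 10418 , 16130 , 23618
D3: 1008 , 1824 , 2880 , 4176 , 5712 , 7488
D4: 816 , 1056 , 1296 , 1536 , 1776
D5: 240 , 240 , 240 , 240
Constant fifth difference = 240, so extend:
1776 + 240 = 2016;  7488 + 2016 = 9504;  23618 + 9504 = 33122;  61942 + 33122 = 95064;  142695 + 95064 = 237759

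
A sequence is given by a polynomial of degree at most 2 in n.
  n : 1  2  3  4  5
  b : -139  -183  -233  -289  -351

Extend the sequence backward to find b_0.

-101

First differences: -44, -50, -56, -62
Second differences: -6, -6, -6
The second differences are constant at -6.
Work back: -44 + 6 = -38;  -139 + 38 = -101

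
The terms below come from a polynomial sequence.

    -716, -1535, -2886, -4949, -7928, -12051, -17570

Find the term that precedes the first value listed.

-273

-819  -1351  -2063  -2979  -4123  -5519
-532  -712  -916  -1144  -1396
-180  -204  -228  -252
-24  -24  -24
The fourth differences are constant at -24.
Work back: -180 + 24 = -156;  -532 + 156 = -376;  -819 + 376 = -443;  -716 + 443 = -273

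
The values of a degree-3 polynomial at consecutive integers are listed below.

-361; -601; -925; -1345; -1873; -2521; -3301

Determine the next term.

-4225

First differences: -240  -324  -420  -528  -648  -780
Second differences: -84  -96  -108  -120  -132
Third differences: -12  -12  -12  -12
Third differences constant at -12.
-132 − 12 = -144;  -780 − 144 = -924;  -3301 − 924 = -4225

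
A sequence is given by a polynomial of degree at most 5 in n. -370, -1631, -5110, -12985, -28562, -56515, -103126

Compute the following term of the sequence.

-176525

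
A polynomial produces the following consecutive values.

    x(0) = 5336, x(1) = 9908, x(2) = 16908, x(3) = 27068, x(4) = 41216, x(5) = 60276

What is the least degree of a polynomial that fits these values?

4

First differences: 4572, 7000, 10160, 14148, 19060
Second differences: 2428, 3160, 3988, 4912
Third differences: 732, 828, 924
Fourth differences: 96, 96
The fourth differences are constant, so the polynomial has degree 4.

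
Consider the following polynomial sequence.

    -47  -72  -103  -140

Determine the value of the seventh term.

-287

Δ: -25, -31, -37
Δ²: -6, -6
The second differences are constant (-6).
-37 − 6 = -43;  -140 − 43 = -183
-43 − 6 = -49;  -183 − 49 = -232
-49 − 6 = -55;  -232 − 55 = -287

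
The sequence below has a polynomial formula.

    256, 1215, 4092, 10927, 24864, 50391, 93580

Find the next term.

First differences: 959  2877  6835  13937  25527  43189
Second differences: 1918  3958  7102  11590  17662
Third differences: 2040  3144  4488  6072
Fourth differences: 1104  1344  1584
Fifth differences: 240  240
Fifth differences constant at 240.
1584 + 240 = 1824;  6072 + 1824 = 7896;  17662 + 7896 = 25558;  43189 + 25558 = 68747;  93580 + 68747 = 162327

162327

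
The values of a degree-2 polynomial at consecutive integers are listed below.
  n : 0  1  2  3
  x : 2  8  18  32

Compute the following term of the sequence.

50

First differences: 6, 10, 14
Second differences: 4, 4
The second differences are constant (4).
14 + 4 = 18;  32 + 18 = 50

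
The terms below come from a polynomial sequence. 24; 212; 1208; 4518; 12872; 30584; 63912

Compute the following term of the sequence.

First differences: 188, 996, 3310, 8354, 17712, 33328
Second differences: 808, 2314, 5044, 9358, 15616
Third differences: 1506, 2730, 4314, 6258
Fourth differences: 1224, 1584, 1944
Fifth differences: 360, 360
Fifth differences constant at 360.
1944 + 360 = 2304;  6258 + 2304 = 8562;  15616 + 8562 = 24178;  33328 + 24178 = 57506;  63912 + 57506 = 121418

121418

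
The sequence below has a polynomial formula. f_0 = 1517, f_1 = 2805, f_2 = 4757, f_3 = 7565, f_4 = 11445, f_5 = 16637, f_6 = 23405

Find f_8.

First differences: 1288, 1952, 2808, 3880, 5192, 6768
Second differences: 664, 856, 1072, 1312, 1576
Third differences: 192, 216, 240, 264
Fourth differences: 24, 24, 24
Fourth differences constant at 24.
264 + 24 = 288;  1576 + 288 = 1864;  6768 + 1864 = 8632;  23405 + 8632 = 32037
288 + 24 = 312;  1864 + 312 = 2176;  8632 + 2176 = 10808;  32037 + 10808 = 42845

42845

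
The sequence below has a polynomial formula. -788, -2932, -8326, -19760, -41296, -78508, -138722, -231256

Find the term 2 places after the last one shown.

-561956

-2144  -5394  -11434  -21536  -37212  -60214  -92534
-3250  -6040  -10102  -15676  -23002  -32320
-2790  -4062  -5574  -7326  -9318
-1272  -1512  -1752  -1992
-240  -240  -240
The fifth differences are constant (-240).
-1992 − 240 = -2232;  -9318 − 2232 = -11550;  -32320 − 11550 = -43870;  -92534 − 43870 = -136404;  -231256 − 136404 = -367660
-2232 − 240 = -2472;  -11550 − 2472 = -14022;  -43870 − 14022 = -57892;  -136404 − 57892 = -194296;  -367660 − 194296 = -561956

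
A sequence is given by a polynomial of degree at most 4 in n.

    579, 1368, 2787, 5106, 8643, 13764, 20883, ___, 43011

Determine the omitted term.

30462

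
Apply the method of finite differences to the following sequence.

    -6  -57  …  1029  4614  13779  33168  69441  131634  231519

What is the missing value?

36

Using the last 7 terms:
Δ: 3585, 9165, 19389, 36273, 62193, 99885
Δ²: 5580, 10224, 16884, 25920, 37692
Δ³: 4644, 6660, 9036, 11772
Δ⁴: 2016, 2376, 2736
Δ⁵: 360, 360
Constant fifth difference = 360.
Extend backward: 2016 − 360 = 1656;  4644 − 1656 = 2988;  5580 − 2988 = 2592;  3585 − 2592 = 993;  1029 − 993 = 36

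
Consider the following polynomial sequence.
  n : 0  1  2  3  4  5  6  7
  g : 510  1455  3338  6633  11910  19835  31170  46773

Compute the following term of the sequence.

Δ: 945 , 1883 , 3295 , 5277 , 7925 , 11335 , 15603
Δ²: 938 , 1412 , 1982 , 2648 , 3410 , 4268
Δ³: 474 , 570 , 666 , 762 , 858
Δ⁴: 96 , 96 , 96 , 96
Fourth differences constant at 96.
858 + 96 = 954;  4268 + 954 = 5222;  15603 + 5222 = 20825;  46773 + 20825 = 67598

67598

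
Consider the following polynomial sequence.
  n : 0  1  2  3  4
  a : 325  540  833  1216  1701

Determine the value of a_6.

D1: 215 , 293 , 383 , 485
D2: 78 , 90 , 102
D3: 12 , 12
The third differences are constant (12).
102 + 12 = 114;  485 + 114 = 599;  1701 + 599 = 2300
114 + 12 = 126;  599 + 126 = 725;  2300 + 725 = 3025

3025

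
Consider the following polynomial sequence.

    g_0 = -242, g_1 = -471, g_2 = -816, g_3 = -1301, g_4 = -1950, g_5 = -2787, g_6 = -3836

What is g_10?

-10632

-229, -345, -485, -649, -837, -1049
-116, -140, -164, -188, -212
-24, -24, -24, -24
Constant third difference = -24, so extend:
-212 − 24 = -236;  -1049 − 236 = -1285;  -3836 − 1285 = -5121
-236 − 24 = -260;  -1285 − 260 = -1545;  -5121 − 1545 = -6666
-260 − 24 = -284;  -1545 − 284 = -1829;  -6666 − 1829 = -8495
-284 − 24 = -308;  -1829 − 308 = -2137;  -8495 − 2137 = -10632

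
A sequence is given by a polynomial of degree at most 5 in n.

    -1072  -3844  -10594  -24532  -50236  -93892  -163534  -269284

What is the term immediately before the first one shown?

-196

First differences: -2772  -6750  -13938  -25704  -43656  -69642  -105750
Second differences: -3978  -7188  -11766  -17952  -25986  -36108
Third differences: -3210  -4578  -6186  -8034  -10122
Fourth differences: -1368  -1608  -1848  -2088
Fifth differences: -240  -240  -240
The fifth differences are constant at -240.
Work back: -1368 + 240 = -1128;  -3210 + 1128 = -2082;  -3978 + 2082 = -1896;  -2772 + 1896 = -876;  -1072 + 876 = -196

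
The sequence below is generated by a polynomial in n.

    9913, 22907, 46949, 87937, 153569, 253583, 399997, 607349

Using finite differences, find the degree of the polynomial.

First differences: 12994, 24042, 40988, 65632, 100014, 146414, 207352
Second differences: 11048, 16946, 24644, 34382, 46400, 60938
Third differences: 5898, 7698, 9738, 12018, 14538
Fourth differences: 1800, 2040, 2280, 2520
Fifth differences: 240, 240, 240
The fifth differences are constant, so the polynomial has degree 5.

5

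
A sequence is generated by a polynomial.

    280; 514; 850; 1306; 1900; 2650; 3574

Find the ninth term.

D1: 234, 336, 456, 594, 750, 924
D2: 102, 120, 138, 156, 174
D3: 18, 18, 18, 18
The third differences are constant (18).
174 + 18 = 192;  924 + 192 = 1116;  3574 + 1116 = 4690
192 + 18 = 210;  1116 + 210 = 1326;  4690 + 1326 = 6016

6016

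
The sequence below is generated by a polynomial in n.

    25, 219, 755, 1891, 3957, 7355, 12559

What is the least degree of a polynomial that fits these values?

4

194, 536, 1136, 2066, 3398, 5204
342, 600, 930, 1332, 1806
258, 330, 402, 474
72, 72, 72
The fourth differences are constant, so the polynomial has degree 4.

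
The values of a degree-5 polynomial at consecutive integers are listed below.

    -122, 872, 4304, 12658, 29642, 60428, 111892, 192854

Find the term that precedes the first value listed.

First differences: 994  3432  8354  16984  30786  51464  80962
Second differences: 2438  4922  8630  13802  20678  29498
Third differences: 2484  3708  5172  6876  8820
Fourth differences: 1224  1464  1704  1944
Fifth differences: 240  240  240
The fifth differences are constant at 240.
Work back: 1224 − 240 = 984;  2484 − 984 = 1500;  2438 − 1500 = 938;  994 − 938 = 56;  -122 − 56 = -178

-178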